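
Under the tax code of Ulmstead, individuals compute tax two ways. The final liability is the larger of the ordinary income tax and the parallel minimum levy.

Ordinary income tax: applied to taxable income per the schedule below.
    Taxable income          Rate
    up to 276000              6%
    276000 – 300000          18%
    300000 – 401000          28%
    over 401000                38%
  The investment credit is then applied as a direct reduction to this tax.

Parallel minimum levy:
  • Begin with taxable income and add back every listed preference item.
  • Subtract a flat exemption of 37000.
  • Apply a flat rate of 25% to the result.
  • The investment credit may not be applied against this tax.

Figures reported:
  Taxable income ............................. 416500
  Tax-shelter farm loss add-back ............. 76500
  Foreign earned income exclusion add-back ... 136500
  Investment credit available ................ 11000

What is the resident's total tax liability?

Parallel minimum levy:
  Adjusted income: 416500 + 76500 + 136500 = 629500
  Less exemption 37000 → base 592500
  592500 × 25% = 148125

Ordinary income tax:
  276000 × 6% = 16560
  24000 × 18% = 4320
  101000 × 28% = 28280
  15500 × 38% = 5890
  → 55050
  Less investment credit 11000 → 44050

148125 > 44050, so the parallel minimum levy is the binding amount.

148125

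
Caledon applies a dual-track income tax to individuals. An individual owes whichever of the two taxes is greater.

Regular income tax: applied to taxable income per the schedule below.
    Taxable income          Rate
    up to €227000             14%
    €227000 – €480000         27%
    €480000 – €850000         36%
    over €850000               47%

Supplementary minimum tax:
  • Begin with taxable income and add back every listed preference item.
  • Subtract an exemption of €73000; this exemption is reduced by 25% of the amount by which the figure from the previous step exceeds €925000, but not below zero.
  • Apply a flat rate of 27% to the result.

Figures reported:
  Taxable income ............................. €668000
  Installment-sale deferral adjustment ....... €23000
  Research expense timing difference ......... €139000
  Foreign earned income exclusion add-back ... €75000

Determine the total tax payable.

Supplementary minimum tax:
  Adjusted income: €668000 + €23000 + €139000 + €75000 = €905000
  Exemption: €905000 ≤ €925000, so full €73000 applies
  Base: €905000 − €73000 = €832000
  €832000 × 27% = €224640

Regular income tax:
  €227000 × 14% = €31780
  €253000 × 27% = €68310
  €188000 × 36% = €67680
  → €167770

€224640 > €167770, so the supplementary minimum tax is the binding amount.

€224640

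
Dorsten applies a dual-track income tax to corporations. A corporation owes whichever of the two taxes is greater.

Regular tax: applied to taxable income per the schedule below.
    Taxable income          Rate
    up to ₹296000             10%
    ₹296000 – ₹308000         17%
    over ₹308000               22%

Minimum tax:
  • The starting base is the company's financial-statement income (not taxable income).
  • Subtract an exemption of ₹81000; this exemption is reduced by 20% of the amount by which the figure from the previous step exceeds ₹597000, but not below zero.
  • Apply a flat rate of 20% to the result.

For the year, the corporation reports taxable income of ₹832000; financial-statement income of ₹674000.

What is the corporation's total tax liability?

Minimum tax:
  Base (financial-statement income): ₹674000
  Exemption: ₹81000 − 20% × (₹674000 − ₹597000) = ₹81000 − ₹15400 = ₹65600
  Base: ₹674000 − ₹65600 = ₹608400
  ₹608400 × 20% = ₹121680

Regular tax:
  ₹296000 × 10% = ₹29600
  ₹12000 × 17% = ₹2040
  ₹524000 × 22% = ₹115280
  → ₹146920

₹146920 > ₹121680, so the regular tax governs.

₹146920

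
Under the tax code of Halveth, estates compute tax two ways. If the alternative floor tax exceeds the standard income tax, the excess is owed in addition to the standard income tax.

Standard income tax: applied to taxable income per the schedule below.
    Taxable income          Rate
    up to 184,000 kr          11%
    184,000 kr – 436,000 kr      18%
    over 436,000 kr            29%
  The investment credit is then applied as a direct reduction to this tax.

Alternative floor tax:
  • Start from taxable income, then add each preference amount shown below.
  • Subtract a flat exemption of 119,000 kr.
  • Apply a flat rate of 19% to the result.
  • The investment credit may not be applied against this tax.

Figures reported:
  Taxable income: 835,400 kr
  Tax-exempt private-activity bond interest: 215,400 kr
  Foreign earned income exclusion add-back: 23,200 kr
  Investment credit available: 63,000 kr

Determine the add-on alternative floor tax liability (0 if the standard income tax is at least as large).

Alternative floor tax:
  Adjusted income: 835,400 kr + 215,400 kr + 23,200 kr = 1,074,000 kr
  Less exemption 119,000 kr → base 955,000 kr
  955,000 kr × 19% = 181,450 kr

Standard income tax:
  184,000 kr × 11% = 20,240 kr
  252,000 kr × 18% = 45,360 kr
  399,400 kr × 29% = 115,826 kr
  → 181,426 kr
  Less investment credit 63,000 kr → 118,426 kr

Excess of alternative floor tax over standard income tax: 181,450 kr − 118,426 kr = 63,024 kr.

63,024 kr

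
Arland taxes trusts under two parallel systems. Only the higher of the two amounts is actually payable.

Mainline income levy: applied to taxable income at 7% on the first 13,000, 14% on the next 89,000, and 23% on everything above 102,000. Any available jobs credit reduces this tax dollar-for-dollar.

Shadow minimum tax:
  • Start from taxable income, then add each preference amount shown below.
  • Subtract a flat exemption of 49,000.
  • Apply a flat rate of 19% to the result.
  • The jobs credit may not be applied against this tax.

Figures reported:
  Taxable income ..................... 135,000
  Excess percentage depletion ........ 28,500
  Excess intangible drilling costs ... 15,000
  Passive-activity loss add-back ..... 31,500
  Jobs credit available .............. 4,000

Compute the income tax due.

Mainline income levy:
  13,000 × 7% = 910
  89,000 × 14% = 12,460
  33,000 × 23% = 7,590
  → 20,960
  Less jobs credit 4,000 → 16,960

Shadow minimum tax:
  Adjusted income: 135,000 + 28,500 + 15,000 + 31,500 = 210,000
  Less exemption 49,000 → base 161,000
  161,000 × 19% = 30,590

30,590 > 16,960, so the shadow minimum tax is the binding amount.

30,590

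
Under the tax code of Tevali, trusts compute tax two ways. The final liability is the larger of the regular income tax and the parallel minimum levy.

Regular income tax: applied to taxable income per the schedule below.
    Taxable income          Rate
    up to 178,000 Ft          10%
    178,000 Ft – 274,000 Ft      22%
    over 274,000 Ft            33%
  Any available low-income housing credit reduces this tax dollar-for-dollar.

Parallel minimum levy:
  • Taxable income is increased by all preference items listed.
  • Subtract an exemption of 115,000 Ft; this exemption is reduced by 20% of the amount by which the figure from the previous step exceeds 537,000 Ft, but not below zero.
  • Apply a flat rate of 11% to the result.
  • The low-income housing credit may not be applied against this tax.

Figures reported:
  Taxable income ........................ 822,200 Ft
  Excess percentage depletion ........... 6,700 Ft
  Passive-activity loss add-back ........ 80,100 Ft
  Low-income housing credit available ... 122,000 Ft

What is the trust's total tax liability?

97,826 Ft

Parallel minimum levy:
  Adjusted income: 822,200 Ft + 6,700 Ft + 80,100 Ft = 909,000 Ft
  Exemption: 115,000 Ft − 20% × (909,000 Ft − 537,000 Ft) = 115,000 Ft − 74,400 Ft = 40,600 Ft
  Base: 909,000 Ft − 40,600 Ft = 868,400 Ft
  868,400 Ft × 11% = 95,524 Ft

Regular income tax:
  178,000 Ft × 10% = 17,800 Ft
  96,000 Ft × 22% = 21,120 Ft
  548,200 Ft × 33% = 180,906 Ft
  → 219,826 Ft
  Less low-income housing credit 122,000 Ft → 97,826 Ft

97,826 Ft > 95,524 Ft, so the regular income tax governs.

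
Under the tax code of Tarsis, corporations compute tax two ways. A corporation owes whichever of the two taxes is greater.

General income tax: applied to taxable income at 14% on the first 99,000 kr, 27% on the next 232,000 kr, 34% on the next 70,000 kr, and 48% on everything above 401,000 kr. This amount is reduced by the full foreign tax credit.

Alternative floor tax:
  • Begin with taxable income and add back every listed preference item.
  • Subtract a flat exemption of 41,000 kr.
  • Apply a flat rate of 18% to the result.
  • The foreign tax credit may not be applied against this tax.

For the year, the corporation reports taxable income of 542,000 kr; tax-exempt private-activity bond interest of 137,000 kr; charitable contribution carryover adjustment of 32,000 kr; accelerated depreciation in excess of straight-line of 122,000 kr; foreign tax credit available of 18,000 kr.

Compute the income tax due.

Alternative floor tax:
  Adjusted income: 542,000 kr + 137,000 kr + 32,000 kr + 122,000 kr = 833,000 kr
  Less exemption 41,000 kr → base 792,000 kr
  792,000 kr × 18% = 142,560 kr

General income tax:
  99,000 kr × 14% = 13,860 kr
  232,000 kr × 27% = 62,640 kr
  70,000 kr × 34% = 23,800 kr
  141,000 kr × 48% = 67,680 kr
  → 167,980 kr
  Less foreign tax credit 18,000 kr → 149,980 kr

149,980 kr > 142,560 kr, so the general income tax governs.

149,980 kr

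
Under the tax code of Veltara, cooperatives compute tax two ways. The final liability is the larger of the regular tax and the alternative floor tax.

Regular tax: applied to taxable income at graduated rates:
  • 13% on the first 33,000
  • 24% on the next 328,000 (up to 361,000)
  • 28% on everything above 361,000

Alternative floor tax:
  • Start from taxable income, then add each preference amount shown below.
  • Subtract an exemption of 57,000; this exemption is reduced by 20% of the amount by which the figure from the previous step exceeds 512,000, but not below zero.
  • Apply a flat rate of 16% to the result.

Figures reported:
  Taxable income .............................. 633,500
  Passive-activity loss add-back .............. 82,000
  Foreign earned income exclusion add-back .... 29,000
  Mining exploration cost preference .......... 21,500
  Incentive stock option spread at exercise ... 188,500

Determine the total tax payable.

159,310

Regular tax:
  33,000 × 13% = 4,290
  328,000 × 24% = 78,720
  272,500 × 28% = 76,300
  → 159,310

Alternative floor tax:
  Adjusted income: 633,500 + 82,000 + 29,000 + 21,500 + 188,500 = 954,500
  Exemption: 20% × (954,500 − 512,000) = 88,500 ≥ 57,000, so the exemption is fully phased out
  Base: 954,500 − 0 = 954,500
  954,500 × 16% = 152,720

159,310 > 152,720, so the regular tax governs.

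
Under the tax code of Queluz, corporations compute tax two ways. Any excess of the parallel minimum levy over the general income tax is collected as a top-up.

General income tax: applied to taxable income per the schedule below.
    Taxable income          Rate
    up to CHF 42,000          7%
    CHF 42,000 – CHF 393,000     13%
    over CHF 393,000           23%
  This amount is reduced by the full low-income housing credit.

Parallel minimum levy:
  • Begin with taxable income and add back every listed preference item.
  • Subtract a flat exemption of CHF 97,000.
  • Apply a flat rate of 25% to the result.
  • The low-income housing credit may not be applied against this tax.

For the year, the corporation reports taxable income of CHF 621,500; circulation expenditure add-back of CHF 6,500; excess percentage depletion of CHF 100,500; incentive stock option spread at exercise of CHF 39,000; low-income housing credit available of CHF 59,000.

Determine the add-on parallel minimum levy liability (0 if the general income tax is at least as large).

General income tax:
  CHF 42,000 × 7% = CHF 2,940
  CHF 351,000 × 13% = CHF 45,630
  CHF 228,500 × 23% = CHF 52,555
  → CHF 101,125
  Less low-income housing credit CHF 59,000 → CHF 42,125

Parallel minimum levy:
  Adjusted income: CHF 621,500 + CHF 6,500 + CHF 100,500 + CHF 39,000 = CHF 767,500
  Less exemption CHF 97,000 → base CHF 670,500
  CHF 670,500 × 25% = CHF 167,625

Excess of parallel minimum levy over general income tax: CHF 167,625 − CHF 42,125 = CHF 125,500.

CHF 125,500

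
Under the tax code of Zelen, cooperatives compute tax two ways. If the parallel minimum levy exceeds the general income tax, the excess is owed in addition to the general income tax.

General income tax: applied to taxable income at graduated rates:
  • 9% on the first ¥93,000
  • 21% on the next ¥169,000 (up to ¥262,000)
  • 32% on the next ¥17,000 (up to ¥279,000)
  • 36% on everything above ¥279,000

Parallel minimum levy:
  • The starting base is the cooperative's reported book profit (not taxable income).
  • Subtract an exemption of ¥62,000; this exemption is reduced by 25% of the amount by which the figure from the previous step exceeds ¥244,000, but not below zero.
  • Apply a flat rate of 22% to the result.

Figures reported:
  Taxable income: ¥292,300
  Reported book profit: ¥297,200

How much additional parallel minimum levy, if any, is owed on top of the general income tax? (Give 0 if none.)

General income tax:
  ¥93,000 × 9% = ¥8,370
  ¥169,000 × 21% = ¥35,490
  ¥17,000 × 32% = ¥5,440
  ¥13,300 × 36% = ¥4,788
  → ¥54,088

Parallel minimum levy:
  Base (reported book profit): ¥297,200
  Exemption: ¥62,000 − 25% × (¥297,200 − ¥244,000) = ¥62,000 − ¥13,300 = ¥48,700
  Base: ¥297,200 − ¥48,700 = ¥248,500
  ¥248,500 × 22% = ¥54,670

Excess of parallel minimum levy over general income tax: ¥54,670 − ¥54,088 = ¥582.

¥582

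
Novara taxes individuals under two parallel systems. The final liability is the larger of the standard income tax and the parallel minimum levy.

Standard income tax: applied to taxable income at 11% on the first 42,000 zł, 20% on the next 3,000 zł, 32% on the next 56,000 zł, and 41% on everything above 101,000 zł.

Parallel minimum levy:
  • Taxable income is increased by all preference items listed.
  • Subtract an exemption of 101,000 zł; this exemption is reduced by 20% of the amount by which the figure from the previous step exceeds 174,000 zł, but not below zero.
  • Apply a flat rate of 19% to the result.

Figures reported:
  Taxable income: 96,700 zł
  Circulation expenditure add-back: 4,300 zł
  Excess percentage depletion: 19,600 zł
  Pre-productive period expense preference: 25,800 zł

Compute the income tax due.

Parallel minimum levy:
  Adjusted income: 96,700 zł + 4,300 zł + 19,600 zł + 25,800 zł = 146,400 zł
  Exemption: 146,400 zł ≤ 174,000 zł, so full 101,000 zł applies
  Base: 146,400 zł − 101,000 zł = 45,400 zł
  45,400 zł × 19% = 8,626 zł

Standard income tax:
  42,000 zł × 11% = 4,620 zł
  3,000 zł × 20% = 600 zł
  51,700 zł × 32% = 16,544 zł
  → 21,764 zł

21,764 zł > 8,626 zł, so the standard income tax governs.

21,764 zł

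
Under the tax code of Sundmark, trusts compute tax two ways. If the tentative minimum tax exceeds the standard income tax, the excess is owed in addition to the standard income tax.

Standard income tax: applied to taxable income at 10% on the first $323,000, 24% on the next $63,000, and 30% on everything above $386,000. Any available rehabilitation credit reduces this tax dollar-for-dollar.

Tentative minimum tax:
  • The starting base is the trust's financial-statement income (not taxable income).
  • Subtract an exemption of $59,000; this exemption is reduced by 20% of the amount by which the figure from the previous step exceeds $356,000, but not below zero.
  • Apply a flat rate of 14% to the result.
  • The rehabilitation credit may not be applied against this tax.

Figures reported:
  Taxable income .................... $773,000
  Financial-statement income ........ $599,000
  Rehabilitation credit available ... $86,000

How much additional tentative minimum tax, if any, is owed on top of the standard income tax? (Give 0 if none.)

$4,884

Tentative minimum tax:
  Base (financial-statement income): $599,000
  Exemption: $59,000 − 20% × ($599,000 − $356,000) = $59,000 − $48,600 = $10,400
  Base: $599,000 − $10,400 = $588,600
  $588,600 × 14% = $82,404

Standard income tax:
  $323,000 × 10% = $32,300
  $63,000 × 24% = $15,120
  $387,000 × 30% = $116,100
  → $163,520
  Less rehabilitation credit $86,000 → $77,520

Excess of tentative minimum tax over standard income tax: $82,404 − $77,520 = $4,884.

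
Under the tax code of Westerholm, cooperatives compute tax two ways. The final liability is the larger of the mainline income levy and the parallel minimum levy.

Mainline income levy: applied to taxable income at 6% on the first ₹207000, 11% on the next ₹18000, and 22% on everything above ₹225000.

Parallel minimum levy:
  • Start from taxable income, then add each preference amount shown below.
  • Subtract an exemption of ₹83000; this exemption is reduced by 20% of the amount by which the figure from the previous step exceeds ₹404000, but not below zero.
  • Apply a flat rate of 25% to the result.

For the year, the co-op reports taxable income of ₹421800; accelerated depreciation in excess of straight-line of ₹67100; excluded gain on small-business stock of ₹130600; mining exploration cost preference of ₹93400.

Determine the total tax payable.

Mainline income levy:
  ₹207000 × 6% = ₹12420
  ₹18000 × 11% = ₹1980
  ₹196800 × 22% = ₹43296
  → ₹57696

Parallel minimum levy:
  Adjusted income: ₹421800 + ₹67100 + ₹130600 + ₹93400 = ₹712900
  Exemption: ₹83000 − 20% × (₹712900 − ₹404000) = ₹83000 − ₹61780 = ₹21220
  Base: ₹712900 − ₹21220 = ₹691680
  ₹691680 × 25% = ₹172920

₹172920 > ₹57696, so the parallel minimum levy is the binding amount.

₹172920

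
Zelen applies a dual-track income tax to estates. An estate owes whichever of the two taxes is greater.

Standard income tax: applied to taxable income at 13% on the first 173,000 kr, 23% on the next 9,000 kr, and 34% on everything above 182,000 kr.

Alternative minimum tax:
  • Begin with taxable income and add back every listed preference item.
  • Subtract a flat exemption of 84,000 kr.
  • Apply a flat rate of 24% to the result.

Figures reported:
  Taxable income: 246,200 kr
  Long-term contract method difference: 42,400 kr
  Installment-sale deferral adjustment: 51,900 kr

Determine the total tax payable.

61,560 kr

Alternative minimum tax:
  Adjusted income: 246,200 kr + 42,400 kr + 51,900 kr = 340,500 kr
  Less exemption 84,000 kr → base 256,500 kr
  256,500 kr × 24% = 61,560 kr

Standard income tax:
  173,000 kr × 13% = 22,490 kr
  9,000 kr × 23% = 2,070 kr
  64,200 kr × 34% = 21,828 kr
  → 46,388 kr

61,560 kr > 46,388 kr, so the alternative minimum tax is the binding amount.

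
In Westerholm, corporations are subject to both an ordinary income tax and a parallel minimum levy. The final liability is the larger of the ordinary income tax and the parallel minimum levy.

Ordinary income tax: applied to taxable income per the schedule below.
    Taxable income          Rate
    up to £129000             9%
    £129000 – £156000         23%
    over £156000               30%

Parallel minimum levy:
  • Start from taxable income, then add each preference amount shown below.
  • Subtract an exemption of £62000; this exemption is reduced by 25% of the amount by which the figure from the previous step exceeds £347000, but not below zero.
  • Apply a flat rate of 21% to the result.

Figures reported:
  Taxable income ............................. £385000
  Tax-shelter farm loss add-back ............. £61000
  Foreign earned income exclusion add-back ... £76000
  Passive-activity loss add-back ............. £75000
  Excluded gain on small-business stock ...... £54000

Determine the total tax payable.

Parallel minimum levy:
  Adjusted income: £385000 + £61000 + £76000 + £75000 + £54000 = £651000
  Exemption: 25% × (£651000 − £347000) = £76000 ≥ £62000, so the exemption is fully phased out
  Base: £651000 − £0 = £651000
  £651000 × 21% = £136710

Ordinary income tax:
  £129000 × 9% = £11610
  £27000 × 23% = £6210
  £229000 × 30% = £68700
  → £86520

£136710 > £86520, so the parallel minimum levy is the binding amount.

£136710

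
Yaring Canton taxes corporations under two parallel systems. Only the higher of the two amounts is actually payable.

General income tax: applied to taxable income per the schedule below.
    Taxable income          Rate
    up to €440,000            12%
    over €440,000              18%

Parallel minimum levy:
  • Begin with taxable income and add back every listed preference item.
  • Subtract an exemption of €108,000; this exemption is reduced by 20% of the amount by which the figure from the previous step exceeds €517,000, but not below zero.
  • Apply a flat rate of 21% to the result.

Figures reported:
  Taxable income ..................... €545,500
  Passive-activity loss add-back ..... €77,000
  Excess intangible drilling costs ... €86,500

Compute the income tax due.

General income tax:
  €440,000 × 12% = €52,800
  €105,500 × 18% = €18,990
  → €71,790

Parallel minimum levy:
  Adjusted income: €545,500 + €77,000 + €86,500 = €709,000
  Exemption: €108,000 − 20% × (€709,000 − €517,000) = €108,000 − €38,400 = €69,600
  Base: €709,000 − €69,600 = €639,400
  €639,400 × 21% = €134,274

€134,274 > €71,790, so the parallel minimum levy is the binding amount.

€134,274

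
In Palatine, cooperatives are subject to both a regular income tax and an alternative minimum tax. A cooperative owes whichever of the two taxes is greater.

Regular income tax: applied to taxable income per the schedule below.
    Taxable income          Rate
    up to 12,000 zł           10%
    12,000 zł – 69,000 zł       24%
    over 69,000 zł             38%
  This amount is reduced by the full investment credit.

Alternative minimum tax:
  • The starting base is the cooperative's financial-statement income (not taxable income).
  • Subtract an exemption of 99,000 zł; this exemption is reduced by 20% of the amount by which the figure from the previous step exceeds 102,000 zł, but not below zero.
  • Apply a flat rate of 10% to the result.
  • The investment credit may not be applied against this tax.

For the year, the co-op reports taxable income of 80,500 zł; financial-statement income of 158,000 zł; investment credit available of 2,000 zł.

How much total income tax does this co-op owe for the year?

17,250 zł

Regular income tax:
  12,000 zł × 10% = 1,200 zł
  57,000 zł × 24% = 13,680 zł
  11,500 zł × 38% = 4,370 zł
  → 19,250 zł
  Less investment credit 2,000 zł → 17,250 zł

Alternative minimum tax:
  Base (financial-statement income): 158,000 zł
  Exemption: 99,000 zł − 20% × (158,000 zł − 102,000 zł) = 99,000 zł − 11,200 zł = 87,800 zł
  Base: 158,000 zł − 87,800 zł = 70,200 zł
  70,200 zł × 10% = 7,020 zł

17,250 zł > 7,020 zł, so the regular income tax governs.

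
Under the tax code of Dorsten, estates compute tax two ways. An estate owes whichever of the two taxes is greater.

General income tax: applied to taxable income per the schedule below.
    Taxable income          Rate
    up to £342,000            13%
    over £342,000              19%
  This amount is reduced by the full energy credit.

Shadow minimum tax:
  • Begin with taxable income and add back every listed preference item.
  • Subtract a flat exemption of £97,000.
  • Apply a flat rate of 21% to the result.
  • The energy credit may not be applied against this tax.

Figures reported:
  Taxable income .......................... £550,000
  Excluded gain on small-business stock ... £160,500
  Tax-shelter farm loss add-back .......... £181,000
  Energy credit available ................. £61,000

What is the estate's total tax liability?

£166,845

General income tax:
  £342,000 × 13% = £44,460
  £208,000 × 19% = £39,520
  → £83,980
  Less energy credit £61,000 → £22,980

Shadow minimum tax:
  Adjusted income: £550,000 + £160,500 + £181,000 = £891,500
  Less exemption £97,000 → base £794,500
  £794,500 × 21% = £166,845

£166,845 > £22,980, so the shadow minimum tax is the binding amount.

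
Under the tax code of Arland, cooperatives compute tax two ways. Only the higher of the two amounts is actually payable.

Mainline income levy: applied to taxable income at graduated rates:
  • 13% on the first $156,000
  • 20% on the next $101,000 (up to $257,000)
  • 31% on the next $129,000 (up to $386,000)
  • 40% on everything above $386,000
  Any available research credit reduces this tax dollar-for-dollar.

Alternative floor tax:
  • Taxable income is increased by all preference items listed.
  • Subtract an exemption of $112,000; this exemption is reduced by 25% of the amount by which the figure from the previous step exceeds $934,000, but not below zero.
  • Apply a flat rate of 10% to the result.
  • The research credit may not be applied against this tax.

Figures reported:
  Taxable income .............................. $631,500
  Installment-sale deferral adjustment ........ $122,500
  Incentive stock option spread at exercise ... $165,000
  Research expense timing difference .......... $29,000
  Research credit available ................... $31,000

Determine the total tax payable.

Alternative floor tax:
  Adjusted income: $631,500 + $122,500 + $165,000 + $29,000 = $948,000
  Exemption: $112,000 − 25% × ($948,000 − $934,000) = $112,000 − $3,500 = $108,500
  Base: $948,000 − $108,500 = $839,500
  $839,500 × 10% = $83,950

Mainline income levy:
  $156,000 × 13% = $20,280
  $101,000 × 20% = $20,200
  $129,000 × 31% = $39,990
  $245,500 × 40% = $98,200
  → $178,670
  Less research credit $31,000 → $147,670

$147,670 > $83,950, so the mainline income levy governs.

$147,670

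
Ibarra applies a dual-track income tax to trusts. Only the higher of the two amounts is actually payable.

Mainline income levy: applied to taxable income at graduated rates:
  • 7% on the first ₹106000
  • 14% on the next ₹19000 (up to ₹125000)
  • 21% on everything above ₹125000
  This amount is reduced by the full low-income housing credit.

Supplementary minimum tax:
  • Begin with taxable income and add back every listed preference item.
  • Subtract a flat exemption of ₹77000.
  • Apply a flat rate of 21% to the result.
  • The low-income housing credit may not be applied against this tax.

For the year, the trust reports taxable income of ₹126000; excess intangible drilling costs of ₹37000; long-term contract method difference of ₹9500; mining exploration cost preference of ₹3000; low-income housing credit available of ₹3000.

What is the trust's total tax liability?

₹20685

Mainline income levy:
  ₹106000 × 7% = ₹7420
  ₹19000 × 14% = ₹2660
  ₹1000 × 21% = ₹210
  → ₹10290
  Less low-income housing credit ₹3000 → ₹7290

Supplementary minimum tax:
  Adjusted income: ₹126000 + ₹37000 + ₹9500 + ₹3000 = ₹175500
  Less exemption ₹77000 → base ₹98500
  ₹98500 × 21% = ₹20685

₹20685 > ₹7290, so the supplementary minimum tax is the binding amount.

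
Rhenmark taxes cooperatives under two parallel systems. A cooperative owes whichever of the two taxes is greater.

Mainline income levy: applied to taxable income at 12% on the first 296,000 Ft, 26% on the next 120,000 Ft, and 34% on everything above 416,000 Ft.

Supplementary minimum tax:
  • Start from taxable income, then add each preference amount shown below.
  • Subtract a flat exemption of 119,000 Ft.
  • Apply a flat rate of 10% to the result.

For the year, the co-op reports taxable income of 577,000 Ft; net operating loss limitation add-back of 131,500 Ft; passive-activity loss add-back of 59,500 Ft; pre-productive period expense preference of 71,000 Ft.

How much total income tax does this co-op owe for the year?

Supplementary minimum tax:
  Adjusted income: 577,000 Ft + 131,500 Ft + 59,500 Ft + 71,000 Ft = 839,000 Ft
  Less exemption 119,000 Ft → base 720,000 Ft
  720,000 Ft × 10% = 72,000 Ft

Mainline income levy:
  296,000 Ft × 12% = 35,520 Ft
  120,000 Ft × 26% = 31,200 Ft
  161,000 Ft × 34% = 54,740 Ft
  → 121,460 Ft

121,460 Ft > 72,000 Ft, so the mainline income levy governs.

121,460 Ft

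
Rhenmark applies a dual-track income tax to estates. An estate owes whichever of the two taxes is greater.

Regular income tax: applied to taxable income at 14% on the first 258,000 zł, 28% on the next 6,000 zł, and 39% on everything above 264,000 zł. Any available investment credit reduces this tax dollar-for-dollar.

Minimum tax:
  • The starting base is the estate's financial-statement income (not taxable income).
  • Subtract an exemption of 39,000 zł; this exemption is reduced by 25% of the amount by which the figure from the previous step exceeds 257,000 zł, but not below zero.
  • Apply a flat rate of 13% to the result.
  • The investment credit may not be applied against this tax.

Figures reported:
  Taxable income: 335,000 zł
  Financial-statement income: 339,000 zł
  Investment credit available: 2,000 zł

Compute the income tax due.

63,490 zł

Minimum tax:
  Base (financial-statement income): 339,000 zł
  Exemption: 39,000 zł − 25% × (339,000 zł − 257,000 zł) = 39,000 zł − 20,500 zł = 18,500 zł
  Base: 339,000 zł − 18,500 zł = 320,500 zł
  320,500 zł × 13% = 41,665 zł

Regular income tax:
  258,000 zł × 14% = 36,120 zł
  6,000 zł × 28% = 1,680 zł
  71,000 zł × 39% = 27,690 zł
  → 65,490 zł
  Less investment credit 2,000 zł → 63,490 zł

63,490 zł > 41,665 zł, so the regular income tax governs.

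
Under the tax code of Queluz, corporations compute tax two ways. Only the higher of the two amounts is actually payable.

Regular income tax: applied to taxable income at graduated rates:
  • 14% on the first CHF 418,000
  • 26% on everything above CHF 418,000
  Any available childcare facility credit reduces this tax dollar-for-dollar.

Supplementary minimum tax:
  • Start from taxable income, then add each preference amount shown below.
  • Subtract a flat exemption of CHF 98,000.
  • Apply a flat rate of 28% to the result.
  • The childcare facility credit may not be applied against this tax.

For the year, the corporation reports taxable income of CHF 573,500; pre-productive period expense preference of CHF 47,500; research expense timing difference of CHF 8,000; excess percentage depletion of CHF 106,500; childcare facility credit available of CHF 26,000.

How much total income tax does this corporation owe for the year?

CHF 178,500

Regular income tax:
  CHF 418,000 × 14% = CHF 58,520
  CHF 155,500 × 26% = CHF 40,430
  → CHF 98,950
  Less childcare facility credit CHF 26,000 → CHF 72,950

Supplementary minimum tax:
  Adjusted income: CHF 573,500 + CHF 47,500 + CHF 8,000 + CHF 106,500 = CHF 735,500
  Less exemption CHF 98,000 → base CHF 637,500
  CHF 637,500 × 28% = CHF 178,500

CHF 178,500 > CHF 72,950, so the supplementary minimum tax is the binding amount.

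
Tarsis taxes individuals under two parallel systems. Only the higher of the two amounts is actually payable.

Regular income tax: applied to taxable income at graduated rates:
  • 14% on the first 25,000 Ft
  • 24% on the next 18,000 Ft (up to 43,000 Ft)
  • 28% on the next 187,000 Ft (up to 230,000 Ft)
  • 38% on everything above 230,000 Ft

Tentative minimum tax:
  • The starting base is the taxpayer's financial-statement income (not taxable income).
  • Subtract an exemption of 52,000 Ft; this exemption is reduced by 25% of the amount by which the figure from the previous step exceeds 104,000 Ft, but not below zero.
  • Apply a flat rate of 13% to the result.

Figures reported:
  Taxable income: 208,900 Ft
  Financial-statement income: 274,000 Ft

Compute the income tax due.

Regular income tax:
  25,000 Ft × 14% = 3,500 Ft
  18,000 Ft × 24% = 4,320 Ft
  165,900 Ft × 28% = 46,452 Ft
  → 54,272 Ft

Tentative minimum tax:
  Base (financial-statement income): 274,000 Ft
  Exemption: 52,000 Ft − 25% × (274,000 Ft − 104,000 Ft) = 52,000 Ft − 42,500 Ft = 9,500 Ft
  Base: 274,000 Ft − 9,500 Ft = 264,500 Ft
  264,500 Ft × 13% = 34,385 Ft

54,272 Ft > 34,385 Ft, so the regular income tax governs.

54,272 Ft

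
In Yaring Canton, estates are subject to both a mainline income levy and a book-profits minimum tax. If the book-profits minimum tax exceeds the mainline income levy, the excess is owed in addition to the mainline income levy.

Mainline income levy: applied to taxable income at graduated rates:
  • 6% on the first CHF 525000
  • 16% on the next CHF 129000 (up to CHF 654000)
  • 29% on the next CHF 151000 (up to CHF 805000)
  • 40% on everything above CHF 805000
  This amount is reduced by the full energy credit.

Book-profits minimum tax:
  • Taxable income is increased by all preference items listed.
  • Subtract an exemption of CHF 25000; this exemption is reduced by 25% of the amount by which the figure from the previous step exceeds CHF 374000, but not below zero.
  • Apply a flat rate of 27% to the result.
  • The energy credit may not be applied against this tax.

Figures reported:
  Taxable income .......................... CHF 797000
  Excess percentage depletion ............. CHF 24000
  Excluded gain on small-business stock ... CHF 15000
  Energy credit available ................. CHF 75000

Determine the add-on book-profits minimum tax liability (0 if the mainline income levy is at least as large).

Mainline income levy:
  CHF 525000 × 6% = CHF 31500
  CHF 129000 × 16% = CHF 20640
  CHF 143000 × 29% = CHF 41470
  → CHF 93610
  Less energy credit CHF 75000 → CHF 18610

Book-profits minimum tax:
  Adjusted income: CHF 797000 + CHF 24000 + CHF 15000 = CHF 836000
  Exemption: 25% × (CHF 836000 − CHF 374000) = CHF 115500 ≥ CHF 25000, so the exemption is fully phased out
  Base: CHF 836000 − CHF 0 = CHF 836000
  CHF 836000 × 27% = CHF 225720

Excess of book-profits minimum tax over mainline income levy: CHF 225720 − CHF 18610 = CHF 207110.

CHF 207110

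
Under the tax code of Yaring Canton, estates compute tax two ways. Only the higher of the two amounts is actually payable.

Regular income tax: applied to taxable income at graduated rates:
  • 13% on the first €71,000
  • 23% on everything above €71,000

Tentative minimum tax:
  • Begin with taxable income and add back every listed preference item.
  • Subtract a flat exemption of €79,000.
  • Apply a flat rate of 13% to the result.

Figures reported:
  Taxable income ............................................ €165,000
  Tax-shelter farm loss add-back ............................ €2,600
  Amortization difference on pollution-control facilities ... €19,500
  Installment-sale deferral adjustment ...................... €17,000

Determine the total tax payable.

Tentative minimum tax:
  Adjusted income: €165,000 + €2,600 + €19,500 + €17,000 = €204,100
  Less exemption €79,000 → base €125,100
  €125,100 × 13% = €16,263

Regular income tax:
  €71,000 × 13% = €9,230
  €94,000 × 23% = €21,620
  → €30,850

€30,850 > €16,263, so the regular income tax governs.

€30,850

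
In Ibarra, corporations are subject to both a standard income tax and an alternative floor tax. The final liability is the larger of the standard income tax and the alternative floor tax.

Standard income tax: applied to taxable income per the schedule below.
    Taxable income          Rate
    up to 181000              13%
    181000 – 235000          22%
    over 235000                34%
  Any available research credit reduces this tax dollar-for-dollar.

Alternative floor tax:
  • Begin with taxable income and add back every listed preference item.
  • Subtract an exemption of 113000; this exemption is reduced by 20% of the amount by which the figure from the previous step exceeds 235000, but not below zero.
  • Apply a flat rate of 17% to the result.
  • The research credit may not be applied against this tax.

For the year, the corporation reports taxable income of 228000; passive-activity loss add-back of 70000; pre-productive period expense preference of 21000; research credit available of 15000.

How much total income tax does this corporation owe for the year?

Alternative floor tax:
  Adjusted income: 228000 + 70000 + 21000 = 319000
  Exemption: 113000 − 20% × (319000 − 235000) = 113000 − 16800 = 96200
  Base: 319000 − 96200 = 222800
  222800 × 17% = 37876

Standard income tax:
  181000 × 13% = 23530
  47000 × 22% = 10340
  → 33870
  Less research credit 15000 → 18870

37876 > 18870, so the alternative floor tax is the binding amount.

37876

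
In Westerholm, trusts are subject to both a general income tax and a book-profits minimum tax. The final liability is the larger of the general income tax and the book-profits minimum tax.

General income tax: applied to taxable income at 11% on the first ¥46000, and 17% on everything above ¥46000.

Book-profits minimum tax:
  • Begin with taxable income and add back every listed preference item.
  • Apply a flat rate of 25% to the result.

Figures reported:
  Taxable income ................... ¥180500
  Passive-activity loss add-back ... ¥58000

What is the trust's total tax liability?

Book-profits minimum tax:
  Adjusted income: ¥180500 + ¥58000 = ¥238500
  ¥238500 × 25% = ¥59625

General income tax:
  ¥46000 × 11% = ¥5060
  ¥134500 × 17% = ¥22865
  → ¥27925

¥59625 > ¥27925, so the book-profits minimum tax is the binding amount.

¥59625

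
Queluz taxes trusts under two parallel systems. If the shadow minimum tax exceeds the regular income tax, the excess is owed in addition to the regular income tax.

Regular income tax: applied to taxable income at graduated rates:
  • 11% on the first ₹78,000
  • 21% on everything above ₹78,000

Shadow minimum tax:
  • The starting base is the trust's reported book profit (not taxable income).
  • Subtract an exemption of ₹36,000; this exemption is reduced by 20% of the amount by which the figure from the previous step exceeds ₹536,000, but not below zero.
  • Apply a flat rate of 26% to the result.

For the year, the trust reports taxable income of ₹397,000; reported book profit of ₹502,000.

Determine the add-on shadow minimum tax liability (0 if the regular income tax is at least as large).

₹45,590

Regular income tax:
  ₹78,000 × 11% = ₹8,580
  ₹319,000 × 21% = ₹66,990
  → ₹75,570

Shadow minimum tax:
  Base (reported book profit): ₹502,000
  Exemption: ₹502,000 ≤ ₹536,000, so full ₹36,000 applies
  Base: ₹502,000 − ₹36,000 = ₹466,000
  ₹466,000 × 26% = ₹121,160

Excess of shadow minimum tax over regular income tax: ₹121,160 − ₹75,570 = ₹45,590.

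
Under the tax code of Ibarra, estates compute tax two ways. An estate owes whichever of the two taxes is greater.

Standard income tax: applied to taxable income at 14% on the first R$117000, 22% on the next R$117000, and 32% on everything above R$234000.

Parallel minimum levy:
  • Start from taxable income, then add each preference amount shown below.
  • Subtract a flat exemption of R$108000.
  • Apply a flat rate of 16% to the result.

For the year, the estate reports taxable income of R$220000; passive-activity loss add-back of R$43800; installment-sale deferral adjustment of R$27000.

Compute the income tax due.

R$39040

Parallel minimum levy:
  Adjusted income: R$220000 + R$43800 + R$27000 = R$290800
  Less exemption R$108000 → base R$182800
  R$182800 × 16% = R$29248

Standard income tax:
  R$117000 × 14% = R$16380
  R$103000 × 22% = R$22660
  → R$39040

R$39040 > R$29248, so the standard income tax governs.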